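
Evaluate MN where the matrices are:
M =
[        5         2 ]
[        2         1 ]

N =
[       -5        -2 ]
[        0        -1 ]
MN =
[      -25       -12 ]
[      -10        -5 ]

Matrix multiplication: (MN)[i][j] = sum over k of M[i][k] * N[k][j].
  (MN)[0][0] = (5)*(-5) + (2)*(0) = -25
  (MN)[0][1] = (5)*(-2) + (2)*(-1) = -12
  (MN)[1][0] = (2)*(-5) + (1)*(0) = -10
  (MN)[1][1] = (2)*(-2) + (1)*(-1) = -5
MN =
[      -25       -12 ]
[      -10        -5 ]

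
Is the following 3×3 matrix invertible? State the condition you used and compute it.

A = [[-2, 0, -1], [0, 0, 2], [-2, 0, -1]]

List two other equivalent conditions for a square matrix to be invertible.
No, not invertible; det(A) = 0 (two rows are equal, so the rows are linearly dependent). Equivalent conditions (failing for this A): rank(A) < 3; Ax = 0 has non-trivial solutions; 0 is an eigenvalue; the columns are linearly dependent.

To check invertibility, compute det(A).
In this matrix, row 0 and the last row are identical, so one row is a scalar multiple of another and the rows are linearly dependent.
A matrix with linearly dependent rows has det = 0 and is not invertible.
Equivalent failed conditions:
- rank(A) < 3.
- Ax = 0 has non-trivial solutions.
- 0 is an eigenvalue.
- The columns are linearly dependent.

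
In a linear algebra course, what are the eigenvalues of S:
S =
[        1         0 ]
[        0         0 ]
λ = 0, 1

Solve det(S - λI) = 0. For a 2×2 matrix the characteristic equation is λ² - (trace)λ + det = 0.
trace(S) = a + d = 1 + 0 = 1.
det(S) = a*d - b*c = (1)*(0) - (0)*(0) = 0 - 0 = 0.
Characteristic equation: λ² - (1)λ + (0) = 0.
Discriminant = (1)² - 4*(0) = 1 - 0 = 1.
λ = (1 ± √1) / 2 = (1 ± 1) / 2 = 0, 1.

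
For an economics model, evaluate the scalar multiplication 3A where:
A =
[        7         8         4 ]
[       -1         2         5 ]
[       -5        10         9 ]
3A =
[       21        24        12 ]
[       -3         6        15 ]
[      -15        30        27 ]

Scalar multiplication is elementwise: (3A)[i][j] = 3 * A[i][j].
  (3A)[0][0] = 3 * (7) = 21
  (3A)[0][1] = 3 * (8) = 24
  (3A)[0][2] = 3 * (4) = 12
  (3A)[1][0] = 3 * (-1) = -3
  (3A)[1][1] = 3 * (2) = 6
  (3A)[1][2] = 3 * (5) = 15
  (3A)[2][0] = 3 * (-5) = -15
  (3A)[2][1] = 3 * (10) = 30
  (3A)[2][2] = 3 * (9) = 27
3A =
[       21        24        12 ]
[       -3         6        15 ]
[      -15        30        27 ]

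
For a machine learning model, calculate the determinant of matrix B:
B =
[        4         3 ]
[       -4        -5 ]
det(B) = -8

For a 2×2 matrix [[a, b], [c, d]], det = a*d - b*c.
det(B) = (4)*(-5) - (3)*(-4) = -20 + 12 = -8.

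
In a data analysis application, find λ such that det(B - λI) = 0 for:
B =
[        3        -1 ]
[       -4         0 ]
λ = -1, 4

Solve det(B - λI) = 0. For a 2×2 matrix the characteristic equation is λ² - (trace)λ + det = 0.
trace(B) = a + d = 3 + 0 = 3.
det(B) = a*d - b*c = (3)*(0) - (-1)*(-4) = 0 - 4 = -4.
Characteristic equation: λ² - (3)λ + (-4) = 0.
Discriminant = (3)² - 4*(-4) = 9 + 16 = 25.
λ = (3 ± √25) / 2 = (3 ± 5) / 2 = -1, 4.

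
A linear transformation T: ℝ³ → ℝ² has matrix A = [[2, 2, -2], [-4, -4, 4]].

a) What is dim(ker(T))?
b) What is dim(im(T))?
dim(ker) = 2, dim(im) = 1

Observe that row 2 = -2 × row 1 (so the rows are linearly dependent).
Thus rank(A) = 1 (only one linearly independent row).
dim(im(T)) = rank(A) = 1.
By the rank-nullity theorem applied to T: ℝ³ → ℝ², rank(A) + nullity(A) = 3 (the domain dimension), so dim(ker(T)) = 3 - 1 = 2.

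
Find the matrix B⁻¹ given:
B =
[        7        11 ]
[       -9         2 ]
det(B) = 113
B⁻¹ =
[    2/113   -11/113 ]
[    9/113     7/113 ]

For a 2×2 matrix B = [[a, b], [c, d]] with det(B) ≠ 0, B⁻¹ = (1/det(B)) * [[d, -b], [-c, a]].
det(B) = (7)*(2) - (11)*(-9) = 14 + 99 = 113.
B⁻¹ = (1/113) * [[2, -11], [9, 7]].
Dividing each entry by 113 and reducing:
B⁻¹ =
[    2/113   -11/113 ]
[    9/113     7/113 ]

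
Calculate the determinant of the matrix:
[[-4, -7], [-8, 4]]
-72

For a 2×2 matrix [[a, b], [c, d]], det = ad - bc
det = (-4)(4) - (-7)(-8) = -16 - 56 = -72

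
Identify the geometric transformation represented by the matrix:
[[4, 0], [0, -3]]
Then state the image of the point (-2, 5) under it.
non-uniform scaling by (4, -3); image of (-2, 5) is (-8, -15)

This is diagonal with distinct entries, so it scales the x-axis by 4 and the y-axis by -3.
The matrix [[4, 0], [0, -3]] represents: non-uniform scaling by (4, -3).
Applying it to (-2, 5): [4·-2 + 0·5, 0·-2 + -3·5] = (-8, -15).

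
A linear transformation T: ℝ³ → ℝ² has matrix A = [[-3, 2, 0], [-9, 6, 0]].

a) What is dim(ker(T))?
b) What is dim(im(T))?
dim(ker) = 2, dim(im) = 1

Observe that row 2 = 3 × row 1 (so the rows are linearly dependent).
Thus rank(A) = 1 (only one linearly independent row).
dim(im(T)) = rank(A) = 1.
By the rank-nullity theorem applied to T: ℝ³ → ℝ², rank(A) + nullity(A) = 3 (the domain dimension), so dim(ker(T)) = 3 - 1 = 2.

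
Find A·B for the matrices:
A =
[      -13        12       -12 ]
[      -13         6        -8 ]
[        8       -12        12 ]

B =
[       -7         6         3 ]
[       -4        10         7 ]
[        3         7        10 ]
AB =
[        7       -42       -75 ]
[       43       -74       -77 ]
[       28        12        60 ]

Matrix multiplication: (AB)[i][j] = sum over k of A[i][k] * B[k][j].
  (AB)[0][0] = (-13)*(-7) + (12)*(-4) + (-12)*(3) = 7
  (AB)[0][1] = (-13)*(6) + (12)*(10) + (-12)*(7) = -42
  (AB)[0][2] = (-13)*(3) + (12)*(7) + (-12)*(10) = -75
  (AB)[1][0] = (-13)*(-7) + (6)*(-4) + (-8)*(3) = 43
  (AB)[1][1] = (-13)*(6) + (6)*(10) + (-8)*(7) = -74
  (AB)[1][2] = (-13)*(3) + (6)*(7) + (-8)*(10) = -77
  (AB)[2][0] = (8)*(-7) + (-12)*(-4) + (12)*(3) = 28
  (AB)[2][1] = (8)*(6) + (-12)*(10) + (12)*(7) = 12
  (AB)[2][2] = (8)*(3) + (-12)*(7) + (12)*(10) = 60
AB =
[        7       -42       -75 ]
[       43       -74       -77 ]
[       28        12        60 ]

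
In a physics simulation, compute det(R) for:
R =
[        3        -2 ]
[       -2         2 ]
det(R) = 2

For a 2×2 matrix [[a, b], [c, d]], det = a*d - b*c.
det(R) = (3)*(2) - (-2)*(-2) = 6 - 4 = 2.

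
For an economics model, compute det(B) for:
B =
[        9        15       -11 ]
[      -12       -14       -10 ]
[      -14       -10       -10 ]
det(B) = 1496

Expand along row 0 (cofactor expansion): det(B) = a*(e*i - f*h) - b*(d*i - f*g) + c*(d*h - e*g), where the 3×3 is [[a, b, c], [d, e, f], [g, h, i]].
Minor M_00 = (-14)*(-10) - (-10)*(-10) = 140 - 100 = 40.
Minor M_01 = (-12)*(-10) - (-10)*(-14) = 120 - 140 = -20.
Minor M_02 = (-12)*(-10) - (-14)*(-14) = 120 - 196 = -76.
det(B) = (9)*(40) - (15)*(-20) + (-11)*(-76) = 360 + 300 + 836 = 1496.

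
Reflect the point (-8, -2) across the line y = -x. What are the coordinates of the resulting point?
(2, 8)

Reflection across line y = -x: (-8, -2) → (2, 8)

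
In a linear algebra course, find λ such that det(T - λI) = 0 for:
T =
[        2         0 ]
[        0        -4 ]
λ = -4, 2

Solve det(T - λI) = 0. For a 2×2 matrix the characteristic equation is λ² - (trace)λ + det = 0.
trace(T) = a + d = 2 - 4 = -2.
det(T) = a*d - b*c = (2)*(-4) - (0)*(0) = -8 - 0 = -8.
Characteristic equation: λ² - (-2)λ + (-8) = 0.
Discriminant = (-2)² - 4*(-8) = 4 + 32 = 36.
λ = (-2 ± √36) / 2 = (-2 ± 6) / 2 = -4, 2.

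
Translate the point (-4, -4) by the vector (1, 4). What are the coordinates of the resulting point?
(-3, 0)

Translation by (1, 4):
x' = -4 + 1 = -3
y' = -4 + 4 = 0
Homogeneous matrix: [[1, 0, 1], [0, 1, 4], [0, 0, 1]]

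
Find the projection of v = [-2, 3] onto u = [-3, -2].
[0, 0]

The projection of v onto u is proj_u(v) = ((v·u) / (u·u)) · u.
v·u = (-2)*(-3) + (3)*(-2) = 0.
u·u = (-3)*(-3) + (-2)*(-2) = 13.
coefficient = 0 / 13 = 0.
proj_u(v) = 0 · [-3, -2] = [0, 0].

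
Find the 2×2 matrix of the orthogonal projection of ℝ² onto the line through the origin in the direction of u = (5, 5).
[[1/2, 1/2], [1/2, 1/2]]

The orthogonal projection onto the line spanned by a nonzero vector u = (a, b) has matrix P = (u uᵀ) / (uᵀ u) = (1/(a² + b²)) · [[a², ab], [ab, b²]].
Here u = (5, 5), so a² + b² = 25 + 25 = 50.
P = (1/50) · [[25, 25], [25, 25]] = [[1/2, 1/2], [1/2, 1/2]].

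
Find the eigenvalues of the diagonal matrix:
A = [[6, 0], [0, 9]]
λ₁ = 6, λ₂ = 9

The characteristic polynomial of A is det(A - λI) = (6 - λ)(9 - λ) = 0.
The roots are λ = 6 and λ = 9, so the eigenvalues are the diagonal entries.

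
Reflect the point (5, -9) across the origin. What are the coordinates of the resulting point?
(-5, 9)

Reflection across origin: (5, -9) → (-5, 9)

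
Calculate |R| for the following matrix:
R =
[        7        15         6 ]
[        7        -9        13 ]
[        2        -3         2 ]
det(R) = 309

Expand along row 0 (cofactor expansion): det(R) = a*(e*i - f*h) - b*(d*i - f*g) + c*(d*h - e*g), where the 3×3 is [[a, b, c], [d, e, f], [g, h, i]].
Minor M_00 = (-9)*(2) - (13)*(-3) = -18 + 39 = 21.
Minor M_01 = (7)*(2) - (13)*(2) = 14 - 26 = -12.
Minor M_02 = (7)*(-3) - (-9)*(2) = -21 + 18 = -3.
det(R) = (7)*(21) - (15)*(-12) + (6)*(-3) = 147 + 180 - 18 = 309.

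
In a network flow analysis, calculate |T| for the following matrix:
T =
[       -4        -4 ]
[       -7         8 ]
det(T) = -60

For a 2×2 matrix [[a, b], [c, d]], det = a*d - b*c.
det(T) = (-4)*(8) - (-4)*(-7) = -32 - 28 = -60.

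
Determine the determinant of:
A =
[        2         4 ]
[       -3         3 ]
det(A) = 18

For a 2×2 matrix [[a, b], [c, d]], det = a*d - b*c.
det(A) = (2)*(3) - (4)*(-3) = 6 + 12 = 18.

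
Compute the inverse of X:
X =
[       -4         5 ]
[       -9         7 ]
det(X) = 17
X⁻¹ =
[     7/17     -5/17 ]
[     9/17     -4/17 ]

For a 2×2 matrix X = [[a, b], [c, d]] with det(X) ≠ 0, X⁻¹ = (1/det(X)) * [[d, -b], [-c, a]].
det(X) = (-4)*(7) - (5)*(-9) = -28 + 45 = 17.
X⁻¹ = (1/17) * [[7, -5], [9, -4]].
Dividing each entry by 17 and reducing:
X⁻¹ =
[     7/17     -5/17 ]
[     9/17     -4/17 ]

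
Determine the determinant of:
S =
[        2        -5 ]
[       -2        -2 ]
det(S) = -14

For a 2×2 matrix [[a, b], [c, d]], det = a*d - b*c.
det(S) = (2)*(-2) - (-5)*(-2) = -4 - 10 = -14.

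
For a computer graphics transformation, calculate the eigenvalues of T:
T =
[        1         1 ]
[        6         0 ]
λ = -2, 3

Solve det(T - λI) = 0. For a 2×2 matrix the characteristic equation is λ² - (trace)λ + det = 0.
trace(T) = a + d = 1 + 0 = 1.
det(T) = a*d - b*c = (1)*(0) - (1)*(6) = 0 - 6 = -6.
Characteristic equation: λ² - (1)λ + (-6) = 0.
Discriminant = (1)² - 4*(-6) = 1 + 24 = 25.
λ = (1 ± √25) / 2 = (1 ± 5) / 2 = -2, 3.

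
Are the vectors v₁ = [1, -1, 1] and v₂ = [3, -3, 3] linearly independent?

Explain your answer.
No, linearly dependent (v₂ = 3·v₁)

Check whether there is a scalar k with v₂ = k·v₁.
Comparing components, k = 3 satisfies 3·[1, -1, 1] = [3, -3, 3].
Since v₂ is a scalar multiple of v₁, the two vectors are linearly dependent.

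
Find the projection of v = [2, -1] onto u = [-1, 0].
[2, 0]

The projection of v onto u is proj_u(v) = ((v·u) / (u·u)) · u.
v·u = (2)*(-1) + (-1)*(0) = -2.
u·u = (-1)*(-1) + (0)*(0) = 1.
coefficient = -2 / 1 = -2.
proj_u(v) = -2 · [-1, 0] = [2, 0].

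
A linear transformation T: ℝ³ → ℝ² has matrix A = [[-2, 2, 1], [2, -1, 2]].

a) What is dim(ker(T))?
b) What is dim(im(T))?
dim(ker) = 1, dim(im) = 2

The two rows are not scalar multiples of one another (no single k satisfies row 2 = k × row 1), so they are linearly independent.
Thus rank(A) = 2.
dim(im(T)) = rank(A) = 2.
By the rank-nullity theorem applied to T: ℝ³ → ℝ², rank(A) + nullity(A) = 3 (the domain dimension), so dim(ker(T)) = 3 - 2 = 1.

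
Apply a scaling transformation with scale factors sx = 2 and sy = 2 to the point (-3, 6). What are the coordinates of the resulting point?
(-6, 12)

Scaling matrix:
[[2, 0], [0, 2]]
Result: (-3 × 2, 6 × 2) = (-6, 12)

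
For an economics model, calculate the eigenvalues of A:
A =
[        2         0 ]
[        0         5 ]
λ = 2, 5

Solve det(A - λI) = 0. For a 2×2 matrix the characteristic equation is λ² - (trace)λ + det = 0.
trace(A) = a + d = 2 + 5 = 7.
det(A) = a*d - b*c = (2)*(5) - (0)*(0) = 10 - 0 = 10.
Characteristic equation: λ² - (7)λ + (10) = 0.
Discriminant = (7)² - 4*(10) = 49 - 40 = 9.
λ = (7 ± √9) / 2 = (7 ± 3) / 2 = 2, 5.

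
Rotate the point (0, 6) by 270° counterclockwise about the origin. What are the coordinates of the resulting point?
(6, 0)

Rotation matrix R(θ) = [[cos θ, -sin θ], [sin θ, cos θ]]; for θ = 270°:
R = [[0, 1], [-1, 0]]
Result: R × [0, 6]ᵀ = [0·0 + (1)·6, -1·0 + (0)·6]ᵀ = (6, 0)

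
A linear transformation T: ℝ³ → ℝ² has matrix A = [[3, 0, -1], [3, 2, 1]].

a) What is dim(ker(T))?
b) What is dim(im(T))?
dim(ker) = 1, dim(im) = 2

The two rows are not scalar multiples of one another (no single k satisfies row 2 = k × row 1), so they are linearly independent.
Thus rank(A) = 2.
dim(im(T)) = rank(A) = 2.
By the rank-nullity theorem applied to T: ℝ³ → ℝ², rank(A) + nullity(A) = 3 (the domain dimension), so dim(ker(T)) = 3 - 2 = 1.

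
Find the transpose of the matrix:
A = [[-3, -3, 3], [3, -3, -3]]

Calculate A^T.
[[-3, 3], [-3, -3], [3, -3]]

The transpose sends entry (i,j) to (j,i); rows become columns.
Row 0 of A: [-3, -3, 3] -> column 0 of A^T.
Row 1 of A: [3, -3, -3] -> column 1 of A^T.
A^T = [[-3, 3], [-3, -3], [3, -3]]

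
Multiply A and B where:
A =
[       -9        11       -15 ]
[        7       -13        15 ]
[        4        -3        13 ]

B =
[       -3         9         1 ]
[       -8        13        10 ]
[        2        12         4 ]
AB =
[      -91      -118        41 ]
[      113        74       -63 ]
[       38       153        26 ]

Matrix multiplication: (AB)[i][j] = sum over k of A[i][k] * B[k][j].
  (AB)[0][0] = (-9)*(-3) + (11)*(-8) + (-15)*(2) = -91
  (AB)[0][1] = (-9)*(9) + (11)*(13) + (-15)*(12) = -118
  (AB)[0][2] = (-9)*(1) + (11)*(10) + (-15)*(4) = 41
  (AB)[1][0] = (7)*(-3) + (-13)*(-8) + (15)*(2) = 113
  (AB)[1][1] = (7)*(9) + (-13)*(13) + (15)*(12) = 74
  (AB)[1][2] = (7)*(1) + (-13)*(10) + (15)*(4) = -63
  (AB)[2][0] = (4)*(-3) + (-3)*(-8) + (13)*(2) = 38
  (AB)[2][1] = (4)*(9) + (-3)*(13) + (13)*(12) = 153
  (AB)[2][2] = (4)*(1) + (-3)*(10) + (13)*(4) = 26
AB =
[      -91      -118        41 ]
[      113        74       -63 ]
[       38       153        26 ]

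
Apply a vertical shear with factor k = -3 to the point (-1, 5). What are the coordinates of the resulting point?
(-1, 8)

Shear matrix for vertical shear with factor k = -3:
[[1, 0], [-3, 1]]
Result: (-1, 5) → (-1, 8)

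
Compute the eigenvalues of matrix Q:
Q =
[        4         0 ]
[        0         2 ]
λ = 2, 4

Solve det(Q - λI) = 0. For a 2×2 matrix the characteristic equation is λ² - (trace)λ + det = 0.
trace(Q) = a + d = 4 + 2 = 6.
det(Q) = a*d - b*c = (4)*(2) - (0)*(0) = 8 - 0 = 8.
Characteristic equation: λ² - (6)λ + (8) = 0.
Discriminant = (6)² - 4*(8) = 36 - 32 = 4.
λ = (6 ± √4) / 2 = (6 ± 2) / 2 = 2, 4.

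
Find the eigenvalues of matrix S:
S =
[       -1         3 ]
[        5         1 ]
λ = -4, 4

Solve det(S - λI) = 0. For a 2×2 matrix the characteristic equation is λ² - (trace)λ + det = 0.
trace(S) = a + d = -1 + 1 = 0.
det(S) = a*d - b*c = (-1)*(1) - (3)*(5) = -1 - 15 = -16.
Characteristic equation: λ² - (0)λ + (-16) = 0.
Discriminant = (0)² - 4*(-16) = 0 + 64 = 64.
λ = (0 ± √64) / 2 = (0 ± 8) / 2 = -4, 4.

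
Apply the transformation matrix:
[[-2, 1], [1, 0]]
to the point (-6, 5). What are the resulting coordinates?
(17, -6)

Matrix multiplication:
[[-2, 1], [1, 0]] × [-6, 5]ᵀ
= [-2×-6 + 1×5, 1×-6 + 0×5]ᵀ
= [17.0000, -6.0000]ᵀ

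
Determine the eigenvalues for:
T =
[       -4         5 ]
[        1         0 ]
λ = -5, 1

Solve det(T - λI) = 0. For a 2×2 matrix the characteristic equation is λ² - (trace)λ + det = 0.
trace(T) = a + d = -4 + 0 = -4.
det(T) = a*d - b*c = (-4)*(0) - (5)*(1) = 0 - 5 = -5.
Characteristic equation: λ² - (-4)λ + (-5) = 0.
Discriminant = (-4)² - 4*(-5) = 16 + 20 = 36.
λ = (-4 ± √36) / 2 = (-4 ± 6) / 2 = -5, 1.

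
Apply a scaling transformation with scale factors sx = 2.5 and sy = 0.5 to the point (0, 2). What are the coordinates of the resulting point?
(0.0, 1.0)

Scaling matrix:
[[2.50, 0], [0, 0.50]]
Result: (0 × 2.5, 2 × 0.5) = (0.0, 1.0)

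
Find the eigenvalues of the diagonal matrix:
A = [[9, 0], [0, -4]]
λ₁ = 9, λ₂ = -4

The characteristic polynomial of A is det(A - λI) = (9 - λ)(-4 - λ) = 0.
The roots are λ = 9 and λ = -4, so the eigenvalues are the diagonal entries.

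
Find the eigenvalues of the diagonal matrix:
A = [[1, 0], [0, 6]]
λ₁ = 1, λ₂ = 6

The characteristic polynomial of A is det(A - λI) = (1 - λ)(6 - λ) = 0.
The roots are λ = 1 and λ = 6, so the eigenvalues are the diagonal entries.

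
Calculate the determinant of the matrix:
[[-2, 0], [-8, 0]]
0

For a 2×2 matrix [[a, b], [c, d]], det = ad - bc
det = (-2)(0) - (0)(-8) = 0 - 0 = 0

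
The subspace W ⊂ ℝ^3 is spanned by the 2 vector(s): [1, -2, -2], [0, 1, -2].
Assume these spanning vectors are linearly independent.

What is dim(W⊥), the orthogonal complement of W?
dim(W⊥) = 1

For any subspace W of ℝ^n, dim(W) + dim(W⊥) = n (the whole-space dimension).
Here the given 2 vectors are linearly independent, so dim(W) = 2.
Thus dim(W⊥) = n - dim(W) = 3 - 2 = 1.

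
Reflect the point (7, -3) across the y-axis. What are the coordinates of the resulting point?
(-7, -3)

Reflection across y-axis: (7, -3) → (-7, -3)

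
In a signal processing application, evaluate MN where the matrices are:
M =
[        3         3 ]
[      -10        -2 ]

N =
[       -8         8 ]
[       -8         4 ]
MN =
[      -48        36 ]
[       96       -88 ]

Matrix multiplication: (MN)[i][j] = sum over k of M[i][k] * N[k][j].
  (MN)[0][0] = (3)*(-8) + (3)*(-8) = -48
  (MN)[0][1] = (3)*(8) + (3)*(4) = 36
  (MN)[1][0] = (-10)*(-8) + (-2)*(-8) = 96
  (MN)[1][1] = (-10)*(8) + (-2)*(4) = -88
MN =
[      -48        36 ]
[       96       -88 ]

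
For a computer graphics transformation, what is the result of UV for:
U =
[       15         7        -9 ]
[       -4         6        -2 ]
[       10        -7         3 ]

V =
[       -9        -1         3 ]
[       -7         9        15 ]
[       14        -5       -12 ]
UV =
[     -310        93       258 ]
[      -34        68       102 ]
[        1       -88      -111 ]

Matrix multiplication: (UV)[i][j] = sum over k of U[i][k] * V[k][j].
  (UV)[0][0] = (15)*(-9) + (7)*(-7) + (-9)*(14) = -310
  (UV)[0][1] = (15)*(-1) + (7)*(9) + (-9)*(-5) = 93
  (UV)[0][2] = (15)*(3) + (7)*(15) + (-9)*(-12) = 258
  (UV)[1][0] = (-4)*(-9) + (6)*(-7) + (-2)*(14) = -34
  (UV)[1][1] = (-4)*(-1) + (6)*(9) + (-2)*(-5) = 68
  (UV)[1][2] = (-4)*(3) + (6)*(15) + (-2)*(-12) = 102
  (UV)[2][0] = (10)*(-9) + (-7)*(-7) + (3)*(14) = 1
  (UV)[2][1] = (10)*(-1) + (-7)*(9) + (3)*(-5) = -88
  (UV)[2][2] = (10)*(3) + (-7)*(15) + (3)*(-12) = -111
UV =
[     -310        93       258 ]
[      -34        68       102 ]
[        1       -88      -111 ]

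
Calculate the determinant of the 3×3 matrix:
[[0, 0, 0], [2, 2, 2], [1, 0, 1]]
0

Expansion along first row:
det = 0·det([[2,2],[0,1]]) - 0·det([[2,2],[1,1]]) + 0·det([[2,2],[1,0]])
    = 0·(2·1 - 2·0) - 0·(2·1 - 2·1) + 0·(2·0 - 2·1)
    = 0·2 - 0·0 + 0·-2
    = 0 + 0 + 0 = 0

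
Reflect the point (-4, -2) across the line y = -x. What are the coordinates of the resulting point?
(2, 4)

Reflection across line y = -x: (-4, -2) → (2, 4)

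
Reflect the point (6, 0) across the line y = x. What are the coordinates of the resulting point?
(0, 6)

Reflection across line y = x: (6, 0) → (0, 6)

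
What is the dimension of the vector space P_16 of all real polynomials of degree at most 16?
Dimension = 17

A polynomial of degree at most 16 can be written as a₀ + a₁x + a₂x² + … + a_16x^16, with 17 free coefficients a₀, …, a_16.
The set {1, x, x², …, x^16} is a basis: it spans P_16 (every such polynomial is a linear combination of these) and is linearly independent (a polynomial is zero iff all its coefficients are zero).
Therefore dim(P_16) = 16 + 1 = 17.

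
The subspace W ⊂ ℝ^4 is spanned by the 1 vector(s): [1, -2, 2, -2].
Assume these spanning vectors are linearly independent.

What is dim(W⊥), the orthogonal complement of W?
dim(W⊥) = 3

For any subspace W of ℝ^n, dim(W) + dim(W⊥) = n (the whole-space dimension).
Here the given 1 vectors are linearly independent, so dim(W) = 1.
Thus dim(W⊥) = n - dim(W) = 4 - 1 = 3.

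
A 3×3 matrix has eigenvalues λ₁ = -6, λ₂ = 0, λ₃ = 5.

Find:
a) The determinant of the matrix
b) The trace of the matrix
det = 0, trace = -1

Two standard eigenvalue identities:
- det(A) equals the product of the eigenvalues (counted with multiplicity).
- trace(A) equals the sum of the eigenvalues.
det(A) = (-6)*(0)*(5) = 0.
trace(A) = -6 + 0 + 5 = -1.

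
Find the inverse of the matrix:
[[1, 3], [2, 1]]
[[-1/5, 3/5], [2/5, -1/5]]

For [[a,b],[c,d]], inverse = (1/det)·[[d,-b],[-c,a]]
det = 1·1 - 3·2 = -5
Inverse = (1/-5)·[[1, -3], [-2, 1]]
        = [[-1/5, 3/5], [2/5, -1/5]]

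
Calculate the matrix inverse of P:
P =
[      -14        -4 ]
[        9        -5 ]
det(P) = 106
P⁻¹ =
[   -5/106      2/53 ]
[   -9/106     -7/53 ]

For a 2×2 matrix P = [[a, b], [c, d]] with det(P) ≠ 0, P⁻¹ = (1/det(P)) * [[d, -b], [-c, a]].
det(P) = (-14)*(-5) - (-4)*(9) = 70 + 36 = 106.
P⁻¹ = (1/106) * [[-5, 4], [-9, -14]].
Dividing each entry by 106 and reducing:
P⁻¹ =
[   -5/106      2/53 ]
[   -9/106     -7/53 ]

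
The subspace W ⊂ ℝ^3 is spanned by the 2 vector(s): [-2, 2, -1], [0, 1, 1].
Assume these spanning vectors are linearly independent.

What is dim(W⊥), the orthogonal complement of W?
dim(W⊥) = 1

For any subspace W of ℝ^n, dim(W) + dim(W⊥) = n (the whole-space dimension).
Here the given 2 vectors are linearly independent, so dim(W) = 2.
Thus dim(W⊥) = n - dim(W) = 3 - 2 = 1.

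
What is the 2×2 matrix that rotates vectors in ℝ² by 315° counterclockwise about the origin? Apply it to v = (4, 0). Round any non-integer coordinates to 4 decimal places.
R = [[√2/2, √2/2], [-√2/2, √2/2]]; R·v = (2.8284, -2.8284)

A counterclockwise rotation by angle θ in ℝ² has matrix R(θ) = [[cos θ, -sin θ], [sin θ, cos θ]].
For θ = 315°: cos θ = √2/2, sin θ = -√2/2.
R(315°) = [[√2/2, √2/2], [-√2/2, √2/2]].
R·v = [√2/2·4 + (√2/2)·0, -√2/2·4 + √2/2·0] = (2.8284, -2.8284).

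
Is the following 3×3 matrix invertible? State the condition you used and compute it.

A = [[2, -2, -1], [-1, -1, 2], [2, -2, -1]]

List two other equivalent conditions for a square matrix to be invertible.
No, not invertible; det(A) = 0 (two rows are equal, so the rows are linearly dependent). Equivalent conditions (failing for this A): rank(A) < 3; Ax = 0 has non-trivial solutions; 0 is an eigenvalue; the columns are linearly dependent.

To check invertibility, compute det(A).
In this matrix, row 0 and the last row are identical, so one row is a scalar multiple of another and the rows are linearly dependent.
A matrix with linearly dependent rows has det = 0 and is not invertible.
Equivalent failed conditions:
- rank(A) < 3.
- Ax = 0 has non-trivial solutions.
- 0 is an eigenvalue.
- The columns are linearly dependent.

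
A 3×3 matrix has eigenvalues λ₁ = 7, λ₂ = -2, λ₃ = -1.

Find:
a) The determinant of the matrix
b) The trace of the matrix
det = 14, trace = 4

Two standard eigenvalue identities:
- det(A) equals the product of the eigenvalues (counted with multiplicity).
- trace(A) equals the sum of the eigenvalues.
det(A) = (7)*(-2)*(-1) = 14.
trace(A) = 7 - 2 - 1 = 4.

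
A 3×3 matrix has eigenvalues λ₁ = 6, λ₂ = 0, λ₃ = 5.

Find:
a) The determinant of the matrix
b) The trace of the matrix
det = 0, trace = 11

Two standard eigenvalue identities:
- det(A) equals the product of the eigenvalues (counted with multiplicity).
- trace(A) equals the sum of the eigenvalues.
det(A) = (6)*(0)*(5) = 0.
trace(A) = 6 + 0 + 5 = 11.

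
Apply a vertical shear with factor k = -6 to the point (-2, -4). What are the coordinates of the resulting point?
(-2, 8)

Shear matrix for vertical shear with factor k = -6:
[[1, 0], [-6, 1]]
Result: (-2, -4) → (-2, 8)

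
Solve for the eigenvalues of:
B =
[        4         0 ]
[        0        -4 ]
λ = -4, 4

Solve det(B - λI) = 0. For a 2×2 matrix the characteristic equation is λ² - (trace)λ + det = 0.
trace(B) = a + d = 4 - 4 = 0.
det(B) = a*d - b*c = (4)*(-4) - (0)*(0) = -16 - 0 = -16.
Characteristic equation: λ² - (0)λ + (-16) = 0.
Discriminant = (0)² - 4*(-16) = 0 + 64 = 64.
λ = (0 ± √64) / 2 = (0 ± 8) / 2 = -4, 4.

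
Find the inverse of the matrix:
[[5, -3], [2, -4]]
[[2/7, -3/14], [1/7, -5/14]]

For [[a,b],[c,d]], inverse = (1/det)·[[d,-b],[-c,a]]
det = 5·-4 - -3·2 = -14
Inverse = (1/-14)·[[-4, 3], [-2, 5]]
        = [[2/7, -3/14], [1/7, -5/14]]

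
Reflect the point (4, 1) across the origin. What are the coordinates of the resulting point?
(-4, -1)

Reflection across origin: (4, 1) → (-4, -1)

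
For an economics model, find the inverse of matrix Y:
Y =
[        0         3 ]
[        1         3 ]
det(Y) = -3
Y⁻¹ =
[       -1         1 ]
[      1/3         0 ]

For a 2×2 matrix Y = [[a, b], [c, d]] with det(Y) ≠ 0, Y⁻¹ = (1/det(Y)) * [[d, -b], [-c, a]].
det(Y) = (0)*(3) - (3)*(1) = 0 - 3 = -3.
Y⁻¹ = (1/-3) * [[3, -3], [-1, 0]].
Dividing each entry by -3 and reducing:
Y⁻¹ =
[       -1         1 ]
[      1/3         0 ]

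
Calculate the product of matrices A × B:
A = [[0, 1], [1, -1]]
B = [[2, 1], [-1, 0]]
[[-1, 0], [3, 1]]

Matrix multiplication:
C[0][0] = 0×2 + 1×-1 = -1
C[0][1] = 0×1 + 1×0 = 0
C[1][0] = 1×2 + -1×-1 = 3
C[1][1] = 1×1 + -1×0 = 1
Result: [[-1, 0], [3, 1]]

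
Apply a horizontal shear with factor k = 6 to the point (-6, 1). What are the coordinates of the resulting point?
(0, 1)

Shear matrix for horizontal shear with factor k = 6:
[[1, 6], [0, 1]]
Result: (-6, 1) → (0, 1)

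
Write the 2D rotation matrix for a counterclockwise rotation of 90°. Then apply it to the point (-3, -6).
R = [[0, -1], [1, 0]]; R·(-3, -6) = (6, -3)

Rotation matrix formula: R(θ) = [[cos θ, -sin θ], [sin θ, cos θ]]
For θ = 90°:
cos(90°) = 0
sin(90°) = 1
R = [[0, -1], [1, 0]]
Apply to (-3, -6): [0·-3 + (-1)·-6, 1·-3 + 0·-6] = (6, -3)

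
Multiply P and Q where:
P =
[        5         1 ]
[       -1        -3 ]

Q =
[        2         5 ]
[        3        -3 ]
PQ =
[       13        22 ]
[      -11         4 ]

Matrix multiplication: (PQ)[i][j] = sum over k of P[i][k] * Q[k][j].
  (PQ)[0][0] = (5)*(2) + (1)*(3) = 13
  (PQ)[0][1] = (5)*(5) + (1)*(-3) = 22
  (PQ)[1][0] = (-1)*(2) + (-3)*(3) = -11
  (PQ)[1][1] = (-1)*(5) + (-3)*(-3) = 4
PQ =
[       13        22 ]
[      -11         4 ]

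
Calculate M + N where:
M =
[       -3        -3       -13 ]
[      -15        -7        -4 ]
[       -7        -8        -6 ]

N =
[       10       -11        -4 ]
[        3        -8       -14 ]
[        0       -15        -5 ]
M + N =
[        7       -14       -17 ]
[      -12       -15       -18 ]
[       -7       -23       -11 ]

Matrix addition is elementwise: (M+N)[i][j] = M[i][j] + N[i][j].
  (M+N)[0][0] = (-3) + (10) = 7
  (M+N)[0][1] = (-3) + (-11) = -14
  (M+N)[0][2] = (-13) + (-4) = -17
  (M+N)[1][0] = (-15) + (3) = -12
  (M+N)[1][1] = (-7) + (-8) = -15
  (M+N)[1][2] = (-4) + (-14) = -18
  (M+N)[2][0] = (-7) + (0) = -7
  (M+N)[2][1] = (-8) + (-15) = -23
  (M+N)[2][2] = (-6) + (-5) = -11
M + N =
[        7       -14       -17 ]
[      -12       -15       -18 ]
[       -7       -23       -11 ]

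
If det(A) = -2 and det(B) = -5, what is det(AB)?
10

Use the multiplicative property of determinants: det(AB) = det(A)*det(B).
det(AB) = (-2)*(-5) = 10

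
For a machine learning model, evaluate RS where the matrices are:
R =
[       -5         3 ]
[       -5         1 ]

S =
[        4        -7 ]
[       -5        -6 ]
RS =
[      -35        17 ]
[      -25        29 ]

Matrix multiplication: (RS)[i][j] = sum over k of R[i][k] * S[k][j].
  (RS)[0][0] = (-5)*(4) + (3)*(-5) = -35
  (RS)[0][1] = (-5)*(-7) + (3)*(-6) = 17
  (RS)[1][0] = (-5)*(4) + (1)*(-5) = -25
  (RS)[1][1] = (-5)*(-7) + (1)*(-6) = 29
RS =
[      -35        17 ]
[      -25        29 ]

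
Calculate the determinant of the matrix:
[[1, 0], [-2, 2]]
2

For a 2×2 matrix [[a, b], [c, d]], det = ad - bc
det = (1)(2) - (0)(-2) = 2 - 0 = 2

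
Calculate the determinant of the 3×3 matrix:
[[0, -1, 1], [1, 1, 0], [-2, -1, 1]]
2

Expansion along first row:
det = 0·det([[1,0],[-1,1]]) - -1·det([[1,0],[-2,1]]) + 1·det([[1,1],[-2,-1]])
    = 0·(1·1 - 0·-1) - -1·(1·1 - 0·-2) + 1·(1·-1 - 1·-2)
    = 0·1 - -1·1 + 1·1
    = 0 + 1 + 1 = 2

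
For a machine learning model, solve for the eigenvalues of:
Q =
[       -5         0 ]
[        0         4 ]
λ = -5, 4

Solve det(Q - λI) = 0. For a 2×2 matrix the characteristic equation is λ² - (trace)λ + det = 0.
trace(Q) = a + d = -5 + 4 = -1.
det(Q) = a*d - b*c = (-5)*(4) - (0)*(0) = -20 - 0 = -20.
Characteristic equation: λ² - (-1)λ + (-20) = 0.
Discriminant = (-1)² - 4*(-20) = 1 + 80 = 81.
λ = (-1 ± √81) / 2 = (-1 ± 9) / 2 = -5, 4.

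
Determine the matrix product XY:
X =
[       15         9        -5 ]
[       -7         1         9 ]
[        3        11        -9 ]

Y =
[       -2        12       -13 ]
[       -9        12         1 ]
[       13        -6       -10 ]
XY =
[     -176       318      -136 ]
[      122      -126         2 ]
[     -222       222        62 ]

Matrix multiplication: (XY)[i][j] = sum over k of X[i][k] * Y[k][j].
  (XY)[0][0] = (15)*(-2) + (9)*(-9) + (-5)*(13) = -176
  (XY)[0][1] = (15)*(12) + (9)*(12) + (-5)*(-6) = 318
  (XY)[0][2] = (15)*(-13) + (9)*(1) + (-5)*(-10) = -136
  (XY)[1][0] = (-7)*(-2) + (1)*(-9) + (9)*(13) = 122
  (XY)[1][1] = (-7)*(12) + (1)*(12) + (9)*(-6) = -126
  (XY)[1][2] = (-7)*(-13) + (1)*(1) + (9)*(-10) = 2
  (XY)[2][0] = (3)*(-2) + (11)*(-9) + (-9)*(13) = -222
  (XY)[2][1] = (3)*(12) + (11)*(12) + (-9)*(-6) = 222
  (XY)[2][2] = (3)*(-13) + (11)*(1) + (-9)*(-10) = 62
XY =
[     -176       318      -136 ]
[      122      -126         2 ]
[     -222       222        62 ]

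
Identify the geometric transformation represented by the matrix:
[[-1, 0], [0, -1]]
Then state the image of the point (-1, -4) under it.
rotation by 180° (or reflection through origin); image of (-1, -4) is (1, 4)

This matches the form [[cos θ, -sin θ], [sin θ, cos θ]] of a rotation matrix; reading off cos θ and sin θ gives the angle.
The matrix [[-1, 0], [0, -1]] represents: rotation by 180° (or reflection through origin).
Applying it to (-1, -4): [-1·-1 + 0·-4, 0·-1 + -1·-4] = (1, 4).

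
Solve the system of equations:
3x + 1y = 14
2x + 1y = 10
x = 4, y = 2

Use elimination (row reduction):
Equation 1: 3x + 1y = 14.
Equation 2: 2x + 1y = 10.
Multiply Eq1 by 2 and Eq2 by 3: 6x + 2y = 28;  6x + 3y = 30.
Subtract: (1)y = 2, so y = 2.
Back-substitute into Eq1: 3x + 1*(2) = 14, so x = 4.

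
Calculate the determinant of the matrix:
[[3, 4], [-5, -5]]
5

For a 2×2 matrix [[a, b], [c, d]], det = ad - bc
det = (3)(-5) - (4)(-5) = -15 - -20 = 5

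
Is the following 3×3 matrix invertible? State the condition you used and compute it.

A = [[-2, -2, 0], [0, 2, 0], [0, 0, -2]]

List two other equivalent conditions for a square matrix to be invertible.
Yes, invertible; det(A) = 8 ≠ 0. Equivalent conditions: rank(A) = 3; Ax = 0 has only the trivial solution; 0 is not an eigenvalue; the columns of A are linearly independent.

To check invertibility, compute det(A).
The given matrix is triangular, so det(A) equals the product of its diagonal entries = 8 ≠ 0.
Since det(A) ≠ 0, A is invertible.
Equivalent conditions for a square matrix A to be invertible:
- rank(A) = 3 (full rank).
- The homogeneous system Ax = 0 has only the trivial solution x = 0.
- 0 is not an eigenvalue of A.
- The columns (equivalently rows) of A are linearly independent.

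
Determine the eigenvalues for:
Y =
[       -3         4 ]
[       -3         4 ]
λ = 0, 1

Solve det(Y - λI) = 0. For a 2×2 matrix the characteristic equation is λ² - (trace)λ + det = 0.
trace(Y) = a + d = -3 + 4 = 1.
det(Y) = a*d - b*c = (-3)*(4) - (4)*(-3) = -12 + 12 = 0.
Characteristic equation: λ² - (1)λ + (0) = 0.
Discriminant = (1)² - 4*(0) = 1 - 0 = 1.
λ = (1 ± √1) / 2 = (1 ± 1) / 2 = 0, 1.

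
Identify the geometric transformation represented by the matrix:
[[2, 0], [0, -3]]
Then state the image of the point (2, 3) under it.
non-uniform scaling by (2, -3); image of (2, 3) is (4, -9)

This is diagonal with distinct entries, so it scales the x-axis by 2 and the y-axis by -3.
The matrix [[2, 0], [0, -3]] represents: non-uniform scaling by (2, -3).
Applying it to (2, 3): [2·2 + 0·3, 0·2 + -3·3] = (4, -9).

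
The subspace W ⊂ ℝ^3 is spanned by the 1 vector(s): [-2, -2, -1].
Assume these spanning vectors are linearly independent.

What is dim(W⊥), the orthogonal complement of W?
dim(W⊥) = 2

For any subspace W of ℝ^n, dim(W) + dim(W⊥) = n (the whole-space dimension).
Here the given 1 vectors are linearly independent, so dim(W) = 1.
Thus dim(W⊥) = n - dim(W) = 3 - 1 = 2.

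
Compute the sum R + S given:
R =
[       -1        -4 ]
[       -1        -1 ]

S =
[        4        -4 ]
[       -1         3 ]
R + S =
[        3        -8 ]
[       -2         2 ]

Matrix addition is elementwise: (R+S)[i][j] = R[i][j] + S[i][j].
  (R+S)[0][0] = (-1) + (4) = 3
  (R+S)[0][1] = (-4) + (-4) = -8
  (R+S)[1][0] = (-1) + (-1) = -2
  (R+S)[1][1] = (-1) + (3) = 2
R + S =
[        3        -8 ]
[       -2         2 ]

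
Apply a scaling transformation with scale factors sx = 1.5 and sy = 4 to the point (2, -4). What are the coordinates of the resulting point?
(3.0, -16)

Scaling matrix:
[[1.50, 0], [0, 4]]
Result: (2 × 1.5, -4 × 4) = (3.0, -16)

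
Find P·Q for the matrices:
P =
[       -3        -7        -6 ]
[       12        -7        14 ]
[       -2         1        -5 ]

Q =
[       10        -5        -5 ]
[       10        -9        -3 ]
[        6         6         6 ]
PQ =
[     -136        42         0 ]
[      134        87        45 ]
[      -40       -29       -23 ]

Matrix multiplication: (PQ)[i][j] = sum over k of P[i][k] * Q[k][j].
  (PQ)[0][0] = (-3)*(10) + (-7)*(10) + (-6)*(6) = -136
  (PQ)[0][1] = (-3)*(-5) + (-7)*(-9) + (-6)*(6) = 42
  (PQ)[0][2] = (-3)*(-5) + (-7)*(-3) + (-6)*(6) = 0
  (PQ)[1][0] = (12)*(10) + (-7)*(10) + (14)*(6) = 134
  (PQ)[1][1] = (12)*(-5) + (-7)*(-9) + (14)*(6) = 87
  (PQ)[1][2] = (12)*(-5) + (-7)*(-3) + (14)*(6) = 45
  (PQ)[2][0] = (-2)*(10) + (1)*(10) + (-5)*(6) = -40
  (PQ)[2][1] = (-2)*(-5) + (1)*(-9) + (-5)*(6) = -29
  (PQ)[2][2] = (-2)*(-5) + (1)*(-3) + (-5)*(6) = -23
PQ =
[     -136        42         0 ]
[      134        87        45 ]
[      -40       -29       -23 ]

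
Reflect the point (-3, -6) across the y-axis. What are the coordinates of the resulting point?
(3, -6)

Reflection across y-axis: (-3, -6) → (3, -6)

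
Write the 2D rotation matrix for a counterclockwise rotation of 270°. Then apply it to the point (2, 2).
R = [[0, 1], [-1, 0]]; R·(2, 2) = (2, -2)

Rotation matrix formula: R(θ) = [[cos θ, -sin θ], [sin θ, cos θ]]
For θ = 270°:
cos(270°) = 0
sin(270°) = -1
R = [[0, 1], [-1, 0]]
Apply to (2, 2): [0·2 + (1)·2, -1·2 + 0·2] = (2, -2)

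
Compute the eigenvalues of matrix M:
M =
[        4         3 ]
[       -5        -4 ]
λ = -1, 1

Solve det(M - λI) = 0. For a 2×2 matrix the characteristic equation is λ² - (trace)λ + det = 0.
trace(M) = a + d = 4 - 4 = 0.
det(M) = a*d - b*c = (4)*(-4) - (3)*(-5) = -16 + 15 = -1.
Characteristic equation: λ² - (0)λ + (-1) = 0.
Discriminant = (0)² - 4*(-1) = 0 + 4 = 4.
λ = (0 ± √4) / 2 = (0 ± 2) / 2 = -1, 1.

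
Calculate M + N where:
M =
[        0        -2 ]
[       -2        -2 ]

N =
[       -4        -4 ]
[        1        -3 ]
M + N =
[       -4        -6 ]
[       -1        -5 ]

Matrix addition is elementwise: (M+N)[i][j] = M[i][j] + N[i][j].
  (M+N)[0][0] = (0) + (-4) = -4
  (M+N)[0][1] = (-2) + (-4) = -6
  (M+N)[1][0] = (-2) + (1) = -1
  (M+N)[1][1] = (-2) + (-3) = -5
M + N =
[       -4        -6 ]
[       -1        -5 ]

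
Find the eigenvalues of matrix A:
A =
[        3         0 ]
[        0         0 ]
λ = 0, 3

Solve det(A - λI) = 0. For a 2×2 matrix the characteristic equation is λ² - (trace)λ + det = 0.
trace(A) = a + d = 3 + 0 = 3.
det(A) = a*d - b*c = (3)*(0) - (0)*(0) = 0 - 0 = 0.
Characteristic equation: λ² - (3)λ + (0) = 0.
Discriminant = (3)² - 4*(0) = 9 - 0 = 9.
λ = (3 ± √9) / 2 = (3 ± 3) / 2 = 0, 3.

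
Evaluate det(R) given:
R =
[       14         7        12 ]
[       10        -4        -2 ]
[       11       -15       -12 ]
det(R) = -334

Expand along row 0 (cofactor expansion): det(R) = a*(e*i - f*h) - b*(d*i - f*g) + c*(d*h - e*g), where the 3×3 is [[a, b, c], [d, e, f], [g, h, i]].
Minor M_00 = (-4)*(-12) - (-2)*(-15) = 48 - 30 = 18.
Minor M_01 = (10)*(-12) - (-2)*(11) = -120 + 22 = -98.
Minor M_02 = (10)*(-15) - (-4)*(11) = -150 + 44 = -106.
det(R) = (14)*(18) - (7)*(-98) + (12)*(-106) = 252 + 686 - 1272 = -334.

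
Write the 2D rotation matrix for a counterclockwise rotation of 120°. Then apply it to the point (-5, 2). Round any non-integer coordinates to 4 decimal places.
R = [[-1/2, -√3/2], [√3/2, -1/2]]; R·(-5, 2) = (0.7679, -5.3301)

Rotation matrix formula: R(θ) = [[cos θ, -sin θ], [sin θ, cos θ]]
For θ = 120°:
cos(120°) = -1/2
sin(120°) = √3/2
R = [[-1/2, -√3/2], [√3/2, -1/2]]
Apply to (-5, 2): [-1/2·-5 + (-√3/2)·2, √3/2·-5 + -1/2·2] = (0.7679, -5.3301)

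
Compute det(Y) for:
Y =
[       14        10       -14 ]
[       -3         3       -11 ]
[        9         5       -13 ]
det(Y) = -568

Expand along row 0 (cofactor expansion): det(Y) = a*(e*i - f*h) - b*(d*i - f*g) + c*(d*h - e*g), where the 3×3 is [[a, b, c], [d, e, f], [g, h, i]].
Minor M_00 = (3)*(-13) - (-11)*(5) = -39 + 55 = 16.
Minor M_01 = (-3)*(-13) - (-11)*(9) = 39 + 99 = 138.
Minor M_02 = (-3)*(5) - (3)*(9) = -15 - 27 = -42.
det(Y) = (14)*(16) - (10)*(138) + (-14)*(-42) = 224 - 1380 + 588 = -568.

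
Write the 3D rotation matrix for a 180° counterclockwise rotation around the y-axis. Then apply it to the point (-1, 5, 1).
R = [[-1, 0, 0], [0, 1, 0], [0, 0, -1]]; R·(-1, 5, 1) = (1, 5, -1)

Rotation matrix for 180° around y-axis:
cos(180°) = -1, sin(180°) = 0
R = [[-1, 0, 0], [0, 1, 0], [0, 0, -1]]
Apply to (-1, 5, 1): R·[-1, 5, 1]ᵀ = (1, 5, -1)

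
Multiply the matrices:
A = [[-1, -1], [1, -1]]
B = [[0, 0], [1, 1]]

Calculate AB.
[[-1, -1], [-1, -1]]

Each entry (i,j) of AB = sum over k of A[i][k]*B[k][j].
(AB)[0][0] = (-1)*(0) + (-1)*(1) = -1
(AB)[0][1] = (-1)*(0) + (-1)*(1) = -1
(AB)[1][0] = (1)*(0) + (-1)*(1) = -1
(AB)[1][1] = (1)*(0) + (-1)*(1) = -1
AB = [[-1, -1], [-1, -1]]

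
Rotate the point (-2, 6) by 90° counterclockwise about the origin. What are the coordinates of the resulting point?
(-6, -2)

Rotation matrix R(θ) = [[cos θ, -sin θ], [sin θ, cos θ]]; for θ = 90°:
R = [[0, -1], [1, 0]]
Result: R × [-2, 6]ᵀ = [0·-2 + (-1)·6, 1·-2 + (0)·6]ᵀ = (-6, -2)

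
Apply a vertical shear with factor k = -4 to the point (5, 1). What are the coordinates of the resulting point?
(5, -19)

Shear matrix for vertical shear with factor k = -4:
[[1, 0], [-4, 1]]
Result: (5, 1) → (5, -19)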